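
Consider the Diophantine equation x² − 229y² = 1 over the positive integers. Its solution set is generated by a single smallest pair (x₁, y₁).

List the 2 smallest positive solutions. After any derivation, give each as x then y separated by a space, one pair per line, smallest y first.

5848201 386460
68402909872801 4520191516920

√229 → a₀=15, period (7,1,1,7,30); ℓ=5 odd so k=9
a_0=15:  p_0=15·1+0=15,  q_0=15·0+1=1
…
a_2=1:  p_2=1·106+15=121,  q_2=1·7+1=8
a_3=1:  p_3=1·121+106=227,  q_3=1·8+7=15
…
a_5=30:  p_5=30·1710+227=51527,  q_5=30·113+15=3405
a_6=7:  p_6=7·51527+1710=362399,  q_6=7·3405+113=23948
a_7=1:  p_7=1·362399+51527=413926,  q_7=1·23948+3405=27353
a_8=1:  p_8=1·413926+362399=776325,  q_8=1·27353+23948=51301
a_9=7:  p_9=7·776325+413926=5848201,  q_9=7·51301+27353=386460
fundamental: x₁=5848201, y₁=386460  (since 34201454936401 − 229·149351331600 = 1)
n=2: (5848201,386460)∘(5848201,386460) = (5848201·5848201+229·386460·386460, 5848201·386460+386460·5848201) = (68402909872801,4520191516920)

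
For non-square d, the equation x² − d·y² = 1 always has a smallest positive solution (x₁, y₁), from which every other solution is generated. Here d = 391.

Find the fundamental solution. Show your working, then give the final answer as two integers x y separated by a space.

[19; 1,3,2,2,1,…,3,1,38] for √391; ℓ=16 ⇒ convergent index 15
step 0: (19, 1)  from 19·(1,0) + (0,1)
…
step 3: (178, 9)  from 2·(79,4) + (20,1)
step 4: (435, 22)  from 2·(178,9) + (79,4)
…
step 6: (1048, 53)  from 1·(613,31) + (435,22)
step 7: (2709, 137)  from 2·(1048,53) + (613,31)
…
step 9: (107747, 5449)  from 2·(52519,2656) + (2709,137)
step 10: (160266, 8105)  from 1·(107747,5449) + (52519,2656)
step 11: (268013, 13554)  from 1·(160266,8105) + (107747,5449)
…
step 14: (5678083, 287153)  from 3·(1660597,83980) + (696292,35213)
step 15: (7338680, 371133)  from 1·(5678083,287153) + (1660597,83980)
(x₁, y₁) = (7338680, 371133);  7338680² − 391·371133² = 1 ✓

7338680 371133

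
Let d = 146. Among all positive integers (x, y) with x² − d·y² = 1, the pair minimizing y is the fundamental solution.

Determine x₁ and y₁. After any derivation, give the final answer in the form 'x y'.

d=146: √d = [12; 12,24] (ℓ=2, even), read p_1/q_1
step 0: (12, 1)  from 12·(1,0) + (0,1)
step 1: (145, 12)  from 12·(12,1) + (1,0)
fundamental: x₁=145, y₁=12  (since 21025 − 146·144 = 1)

145 12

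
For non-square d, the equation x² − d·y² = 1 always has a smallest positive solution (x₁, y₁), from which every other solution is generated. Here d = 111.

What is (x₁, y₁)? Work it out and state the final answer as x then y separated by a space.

295 28

d=111: √d = [10; 1,1,6,1,1,20] (ℓ=6, even), read p_5/q_5
k=0  a_k=10  p_k/q_k = 10/1
…
k=2  a_k=1  p_k/q_k = 21/2
k=3  a_k=6  p_k/q_k = 137/13
k=4  a_k=1  p_k/q_k = 158/15
k=5  a_k=1  p_k/q_k = 295/28
→ (295, 28).  Check: 295²=87025, 111·28²=87024, difference 1.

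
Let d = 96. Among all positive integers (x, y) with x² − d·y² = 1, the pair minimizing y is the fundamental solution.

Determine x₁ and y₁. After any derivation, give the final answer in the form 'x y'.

49 5

√96 = [9; 1,3,1,18, …], period ℓ=4 (even) → k=3
a_0=9:  p_0=9·1+0=9,  q_0=9·0+1=1
…
a_2=3:  p_2=3·10+9=39,  q_2=3·1+1=4
a_3=1:  p_3=1·39+10=49,  q_3=1·4+1=5
(x₁, y₁) = (49, 5);  49² − 96·5² = 1 ✓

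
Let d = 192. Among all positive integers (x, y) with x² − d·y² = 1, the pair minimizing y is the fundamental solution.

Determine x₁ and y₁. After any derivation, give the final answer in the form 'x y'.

97 7

[13; 1,5,1,26] for √192; ℓ=4 ⇒ convergent index 3
a_0=13:  p_0=13·1+0=13,  q_0=13·0+1=1
a_1=1:  p_1=1·13+1=14,  q_1=1·1+0=1
a_2=5:  p_2=5·14+13=83,  q_2=5·1+1=6
a_3=1:  p_3=1·83+14=97,  q_3=1·6+1=7
→ (97, 7).  Check: 97²=9409, 192·7²=9408, difference 1.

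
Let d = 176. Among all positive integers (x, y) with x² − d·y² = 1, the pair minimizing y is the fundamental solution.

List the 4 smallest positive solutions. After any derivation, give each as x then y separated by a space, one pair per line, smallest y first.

d=176: √d = [13; 3,1,3,26] (ℓ=4, even), read p_3/q_3
k=0  a_k=13  p_k/q_k = 13/1
…
k=2  a_k=1  p_k/q_k = 53/4
k=3  a_k=3  p_k/q_k = 199/15
fundamental: x₁=199, y₁=15  (since 39601 − 176·225 = 1)
k=2:  x_2 = 199·199+176·15·15 = 79201,  y_2 = 199·15+15·199 = 5970
k=3:  x_3 = 199·79201+176·15·5970 = 31521799,  y_3 = 199·5970+15·79201 = 2376045
k=4:  x_4 = 199·31521799+176·15·2376045 = 12545596801,  y_4 = 199·2376045+15·31521799 = 945659940

199 15
79201 5970
31521799 2376045
12545596801 945659940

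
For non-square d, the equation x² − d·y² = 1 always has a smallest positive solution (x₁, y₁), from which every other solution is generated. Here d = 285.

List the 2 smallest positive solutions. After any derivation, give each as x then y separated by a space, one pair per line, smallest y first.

2431 144
11819521 700128

√285 = [16; 1,7,2,7,1,32, …], period ℓ=6 (even) → k=5
a_0=16:  p_0=16·1+0=16,  q_0=16·0+1=1
…
a_2=7:  p_2=7·17+16=135,  q_2=7·1+1=8
a_3=2:  p_3=2·135+17=287,  q_3=2·8+1=17
a_4=7:  p_4=7·287+135=2144,  q_4=7·17+8=127
a_5=1:  p_5=1·2144+287=2431,  q_5=1·127+17=144
(x₁, y₁) = (2431, 144);  2431² − 285·144² = 1 ✓
n=2: (2431,144)∘(2431,144) = (2431·2431+285·144·144, 2431·144+144·2431) = (11819521,700128)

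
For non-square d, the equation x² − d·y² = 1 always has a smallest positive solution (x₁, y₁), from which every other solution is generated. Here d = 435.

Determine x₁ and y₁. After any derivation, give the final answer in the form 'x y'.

√435 → a₀=20, period (1,5,1,40); ℓ=4 even so k=3
k=0  a_k=20  p_k/q_k = 20/1
k=1  a_k=1  p_k/q_k = 21/1
k=2  a_k=5  p_k/q_k = 125/6
k=3  a_k=1  p_k/q_k = 146/7
→ (146, 7).  Check: 146²=21316, 435·7²=21315, difference 1.

146 7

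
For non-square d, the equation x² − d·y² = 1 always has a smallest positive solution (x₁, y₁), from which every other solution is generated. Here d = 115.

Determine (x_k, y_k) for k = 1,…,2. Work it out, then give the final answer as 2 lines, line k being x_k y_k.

1126 105
2535751 236460

√115 → a₀=10, period (1,2,1,1,1,1,1,2,1,20); ℓ=10 even so k=9
a_0=10:  p_0=10·1+0=10,  q_0=10·0+1=1
…
a_3=1:  p_3=1·32+11=43,  q_3=1·3+1=4
…
a_8=2:  p_8=2·311+193=815,  q_8=2·29+18=76
a_9=1:  p_9=1·815+311=1126,  q_9=1·76+29=105
→ (1126, 105).  Check: 1126²=1267876, 115·105²=1267875, difference 1.
(1126+105√115)^2 = 2535751 + 236460√115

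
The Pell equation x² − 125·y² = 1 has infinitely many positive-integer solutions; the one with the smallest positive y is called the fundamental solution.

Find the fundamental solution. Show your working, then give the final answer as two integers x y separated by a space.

930249 83204

√125 → a₀=11, period (5,1,1,5,22); ℓ=5 odd so k=9
i=0: a=11 ⇒ p=11, q=1
…
i=3: a=1 ⇒ p=123, q=11
i=4: a=5 ⇒ p=682, q=61
…
i=8: a=1 ⇒ p=167761, q=15005
i=9: a=5 ⇒ p=930249, q=83204
(x₁, y₁) = (930249, 83204);  930249² − 125·83204² = 1 ✓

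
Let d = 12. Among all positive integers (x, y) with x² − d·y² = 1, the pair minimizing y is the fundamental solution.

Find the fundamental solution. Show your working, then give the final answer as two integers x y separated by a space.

7 2

√12 = [3; 2,6, …], period ℓ=2 (even) → k=1
step 0: (3, 1)  from 3·(1,0) + (0,1)
step 1: (7, 2)  from 2·(3,1) + (1,0)
→ (7, 2).  Check: 7²=49, 12·2²=48, difference 1.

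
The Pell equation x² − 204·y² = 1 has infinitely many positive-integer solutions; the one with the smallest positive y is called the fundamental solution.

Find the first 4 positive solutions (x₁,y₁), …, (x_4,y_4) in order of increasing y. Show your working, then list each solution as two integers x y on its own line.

[14; 3,1,1,6,1,1,3,28] for √204; ℓ=8 ⇒ convergent index 7
k=0  a_k=14  p_k/q_k = 14/1
…
k=3  a_k=1  p_k/q_k = 100/7
…
k=6  a_k=1  p_k/q_k = 1414/99
k=7  a_k=3  p_k/q_k = 4999/350
fundamental: x₁=4999, y₁=350  (since 24990001 − 204·122500 = 1)
n=2: (4999,350)∘(4999,350) = (4999·4999+204·350·350, 4999·350+350·4999) = (49980001,3499300)
n=3: (49980001,3499300)∘(4999,350) = (4999·49980001+204·350·3499300, 4999·3499300+350·49980001) = (499700044999,34986001050)
n=4: (499700044999,34986001050)∘(4999,350) = (4999·499700044999+204·350·34986001050, 4999·34986001050+350·499700044999) = (4996000999920001,349790034998600)

4999 350
49980001 3499300
499700044999 34986001050
4996000999920001 349790034998600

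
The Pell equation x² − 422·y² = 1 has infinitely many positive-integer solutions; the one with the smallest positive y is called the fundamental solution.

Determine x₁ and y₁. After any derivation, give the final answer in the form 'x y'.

7022501 341850

√422 → a₀=20, period (1,1,5,2,1,…,1,1,40); ℓ=14 even so k=13
k=0  a_k=20  p_k/q_k = 20/1
k=1  a_k=1  p_k/q_k = 21/1
k=2  a_k=1  p_k/q_k = 41/2
k=3  a_k=5  p_k/q_k = 226/11
…
k=5  a_k=1  p_k/q_k = 719/35
k=6  a_k=3  p_k/q_k = 2650/129
k=7  a_k=20  p_k/q_k = 53719/2615
…
k=11  a_k=5  p_k/q_k = 3211821/156349
k=12  a_k=1  p_k/q_k = 3810680/185501
k=13  a_k=1  p_k/q_k = 7022501/341850
fundamental: x₁=7022501, y₁=341850  (since 49315520295001 − 422·116861422500 = 1)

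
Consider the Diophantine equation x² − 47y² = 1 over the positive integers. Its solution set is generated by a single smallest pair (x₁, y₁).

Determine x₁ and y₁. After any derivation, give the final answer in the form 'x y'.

48 7

√47 = [6; 1,5,1,12, …], period ℓ=4 (even) → k=3
k=0  a_k=6  p_k/q_k = 6/1
k=1  a_k=1  p_k/q_k = 7/1
k=2  a_k=5  p_k/q_k = 41/6
k=3  a_k=1  p_k/q_k = 48/7
(x₁, y₁) = (48, 7);  48² − 47·7² = 1 ✓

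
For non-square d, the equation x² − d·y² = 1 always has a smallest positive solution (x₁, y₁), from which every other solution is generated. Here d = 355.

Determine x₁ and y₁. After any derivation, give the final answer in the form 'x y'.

√355 → a₀=18, period (1,5,3,3,1,6,1,3,3,5,1,36); ℓ=12 even so k=11
k=0  a_k=18  p_k/q_k = 18/1
k=1  a_k=1  p_k/q_k = 19/1
k=2  a_k=5  p_k/q_k = 113/6
k=3  a_k=3  p_k/q_k = 358/19
…
k=5  a_k=1  p_k/q_k = 1545/82
k=6  a_k=6  p_k/q_k = 10457/555
…
k=8  a_k=3  p_k/q_k = 46463/2466
k=9  a_k=3  p_k/q_k = 151391/8035
k=10  a_k=5  p_k/q_k = 803418/42641
k=11  a_k=1  p_k/q_k = 954809/50676
→ (954809, 50676).  Check: 954809²=911660226481, 355·50676²=911660226480, difference 1.

954809 50676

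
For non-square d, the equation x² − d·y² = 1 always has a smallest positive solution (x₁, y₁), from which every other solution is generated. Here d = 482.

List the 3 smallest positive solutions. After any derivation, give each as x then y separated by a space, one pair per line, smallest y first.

[21; 1,20,1,42] for √482; ℓ=4 ⇒ convergent index 3
i=0: a=21 ⇒ p=21, q=1
…
i=2: a=20 ⇒ p=461, q=21
i=3: a=1 ⇒ p=483, q=22
(x₁, y₁) = (483, 22);  483² − 482·22² = 1 ✓
n=2: (483,22)∘(483,22) = (483·483+482·22·22, 483·22+22·483) = (466577,21252)
n=3: (466577,21252)∘(483,22) = (483·466577+482·22·21252, 483·21252+22·466577) = (450712899,20529410)

483 22
466577 21252
450712899 20529410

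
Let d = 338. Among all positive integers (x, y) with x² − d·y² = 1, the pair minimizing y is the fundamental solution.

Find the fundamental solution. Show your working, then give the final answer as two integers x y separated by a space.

114243 6214

d=338: √d = [18; 2,1,1,2,36] (ℓ=5, odd), read p_9/q_9
step 0: (18, 1)  from 18·(1,0) + (0,1)
…
step 5: (8696, 473)  from 36·(239,13) + (92,5)
…
step 8: (43958, 2391)  from 1·(26327,1432) + (17631,959)
step 9: (114243, 6214)  from 2·(43958,2391) + (26327,1432)
fundamental: x₁=114243, y₁=6214  (since 13051463049 − 338·38613796 = 1)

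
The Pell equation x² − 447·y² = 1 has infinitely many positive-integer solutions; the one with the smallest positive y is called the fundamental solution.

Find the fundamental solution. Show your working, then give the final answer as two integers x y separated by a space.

148 7

[21; 7,42] for √447; ℓ=2 ⇒ convergent index 1
a_0=21:  p_0=21·1+0=21,  q_0=21·0+1=1
a_1=7:  p_1=7·21+1=148,  q_1=7·1+0=7
fundamental: x₁=148, y₁=7  (since 21904 − 447·49 = 1)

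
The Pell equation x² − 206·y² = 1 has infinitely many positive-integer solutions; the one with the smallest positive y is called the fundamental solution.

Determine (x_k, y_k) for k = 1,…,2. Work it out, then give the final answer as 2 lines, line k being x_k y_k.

59535 4148
7088832449 493902360

d=206: √d = [14; 2,1,5,14,5,1,2,28] (ℓ=8, even), read p_7/q_7
k=0  a_k=14  p_k/q_k = 14/1
k=1  a_k=2  p_k/q_k = 29/2
k=2  a_k=1  p_k/q_k = 43/3
…
k=5  a_k=5  p_k/q_k = 17539/1222
k=6  a_k=1  p_k/q_k = 20998/1463
k=7  a_k=2  p_k/q_k = 59535/4148
fundamental: x₁=59535, y₁=4148  (since 3544416225 − 206·17205904 = 1)
n=2: (59535,4148)∘(59535,4148) = (59535·59535+206·4148·4148, 59535·4148+4148·59535) = (7088832449,493902360)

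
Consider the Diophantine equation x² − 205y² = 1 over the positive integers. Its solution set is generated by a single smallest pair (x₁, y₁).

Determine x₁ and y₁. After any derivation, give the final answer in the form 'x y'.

39689 2772

d=205: √d = [14; 3,6,1,4,1,6,3,28] (ℓ=8, even), read p_7/q_7
i=0: a=14 ⇒ p=14, q=1
i=1: a=3 ⇒ p=43, q=3
i=2: a=6 ⇒ p=272, q=19
…
i=4: a=4 ⇒ p=1532, q=107
…
i=6: a=6 ⇒ p=12614, q=881
i=7: a=3 ⇒ p=39689, q=2772
→ (39689, 2772).  Check: 39689²=1575216721, 205·2772²=1575216720, difference 1.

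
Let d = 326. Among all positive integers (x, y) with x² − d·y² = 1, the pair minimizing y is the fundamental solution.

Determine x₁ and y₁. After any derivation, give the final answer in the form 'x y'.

325 18

[18; 18,36] for √326; ℓ=2 ⇒ convergent index 1
k=0  a_k=18  p_k/q_k = 18/1
k=1  a_k=18  p_k/q_k = 325/18
(x₁, y₁) = (325, 18);  325² − 326·18² = 1 ✓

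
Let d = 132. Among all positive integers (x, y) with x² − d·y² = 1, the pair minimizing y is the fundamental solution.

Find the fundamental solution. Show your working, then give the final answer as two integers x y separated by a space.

23 2

√132 = [11; 2,22, …], period ℓ=2 (even) → k=1
k=0  a_k=11  p_k/q_k = 11/1
k=1  a_k=2  p_k/q_k = 23/2
fundamental: x₁=23, y₁=2  (since 529 − 132·4 = 1)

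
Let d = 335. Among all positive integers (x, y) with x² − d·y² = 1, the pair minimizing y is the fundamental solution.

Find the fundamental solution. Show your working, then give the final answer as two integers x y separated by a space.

604 33

[18; 3,3,3,36] for √335; ℓ=4 ⇒ convergent index 3
k=0  a_k=18  p_k/q_k = 18/1
…
k=2  a_k=3  p_k/q_k = 183/10
k=3  a_k=3  p_k/q_k = 604/33
→ (604, 33).  Check: 604²=364816, 335·33²=364815, difference 1.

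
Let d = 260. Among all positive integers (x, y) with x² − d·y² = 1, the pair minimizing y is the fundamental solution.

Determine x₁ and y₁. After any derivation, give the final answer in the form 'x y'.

√260 → a₀=16, period (8,32); ℓ=2 even so k=1
a_0=16:  p_0=16·1+0=16,  q_0=16·0+1=1
a_1=8:  p_1=8·16+1=129,  q_1=8·1+0=8
(x₁, y₁) = (129, 8);  129² − 260·8² = 1 ✓

129 8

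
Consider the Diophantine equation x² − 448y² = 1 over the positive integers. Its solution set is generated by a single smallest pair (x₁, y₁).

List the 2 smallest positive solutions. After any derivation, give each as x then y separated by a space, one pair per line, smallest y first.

[21; 6,42] for √448; ℓ=2 ⇒ convergent index 1
step 0: (21, 1)  from 21·(1,0) + (0,1)
step 1: (127, 6)  from 6·(21,1) + (1,0)
(x₁, y₁) = (127, 6);  127² − 448·6² = 1 ✓
k=2:  x_2 = 127·127+448·6·6 = 32257,  y_2 = 127·6+6·127 = 1524

127 6
32257 1524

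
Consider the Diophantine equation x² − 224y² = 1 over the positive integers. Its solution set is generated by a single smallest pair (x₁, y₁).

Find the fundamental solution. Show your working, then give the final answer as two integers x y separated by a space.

√224 = [14; 1,28, …], period ℓ=2 (even) → k=1
step 0: (14, 1)  from 14·(1,0) + (0,1)
step 1: (15, 1)  from 1·(14,1) + (1,0)
fundamental: x₁=15, y₁=1  (since 225 − 224·1 = 1)

15 1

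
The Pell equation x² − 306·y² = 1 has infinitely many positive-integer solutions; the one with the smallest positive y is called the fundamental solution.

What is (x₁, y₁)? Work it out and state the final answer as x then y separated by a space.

35 2

√306 → a₀=17, period (2,34); ℓ=2 even so k=1
step 0: (17, 1)  from 17·(1,0) + (0,1)
step 1: (35, 2)  from 2·(17,1) + (1,0)
(x₁, y₁) = (35, 2);  35² − 306·2² = 1 ✓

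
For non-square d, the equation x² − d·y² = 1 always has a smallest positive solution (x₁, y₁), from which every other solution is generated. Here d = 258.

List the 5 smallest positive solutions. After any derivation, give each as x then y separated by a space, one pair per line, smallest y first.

257 16
132097 8224
67897601 4227120
34899234817 2172731456
17938138798337 1116779741264

√258 = [16; 16,32, …], period ℓ=2 (even) → k=1
k=0  a_k=16  p_k/q_k = 16/1
k=1  a_k=16  p_k/q_k = 257/16
→ (257, 16).  Check: 257²=66049, 258·16²=66048, difference 1.
k=2:  x_2 = 257·257+258·16·16 = 132097,  y_2 = 257·16+16·257 = 8224
k=3:  x_3 = 257·132097+258·16·8224 = 67897601,  y_3 = 257·8224+16·132097 = 4227120
k=4:  x_4 = 257·67897601+258·16·4227120 = 34899234817,  y_4 = 257·4227120+16·67897601 = 2172731456
k=5:  x_5 = 257·34899234817+258·16·2172731456 = 17938138798337,  y_5 = 257·2172731456+16·34899234817 = 1116779741264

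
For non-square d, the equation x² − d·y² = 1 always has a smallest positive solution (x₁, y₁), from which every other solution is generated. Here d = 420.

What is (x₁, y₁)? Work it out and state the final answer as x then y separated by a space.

41 2

√420 = [20; 2,40, …], period ℓ=2 (even) → k=1
a_0=20:  p_0=20·1+0=20,  q_0=20·0+1=1
a_1=2:  p_1=2·20+1=41,  q_1=2·1+0=2
fundamental: x₁=41, y₁=2  (since 1681 − 420·4 = 1)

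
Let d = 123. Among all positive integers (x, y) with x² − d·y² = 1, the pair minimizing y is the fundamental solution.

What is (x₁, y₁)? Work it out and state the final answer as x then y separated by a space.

[11; 11,22] for √123; ℓ=2 ⇒ convergent index 1
k=0  a_k=11  p_k/q_k = 11/1
k=1  a_k=11  p_k/q_k = 122/11
fundamental: x₁=122, y₁=11  (since 14884 − 123·121 = 1)

122 11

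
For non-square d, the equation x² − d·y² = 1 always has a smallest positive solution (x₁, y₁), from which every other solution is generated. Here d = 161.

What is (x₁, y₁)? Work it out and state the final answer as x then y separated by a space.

11775 928

√161 → a₀=12, period (1,2,4,1,2,1,4,2,1,24); ℓ=10 even so k=9
i=0: a=12 ⇒ p=12, q=1
i=1: a=1 ⇒ p=13, q=1
i=2: a=2 ⇒ p=38, q=3
…
i=6: a=1 ⇒ p=774, q=61
…
i=8: a=2 ⇒ p=8108, q=639
i=9: a=1 ⇒ p=11775, q=928
→ (11775, 928).  Check: 11775²=138650625, 161·928²=138650624, difference 1.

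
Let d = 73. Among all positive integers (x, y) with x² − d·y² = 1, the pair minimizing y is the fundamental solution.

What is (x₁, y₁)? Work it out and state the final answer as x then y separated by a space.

2281249 267000

d=73: √d = [8; 1,1,5,5,1,1,16] (ℓ=7, odd), read p_13/q_13
a_0=8:  p_0=8·1+0=8,  q_0=8·0+1=1
a_1=1:  p_1=1·8+1=9,  q_1=1·1+0=1
a_2=1:  p_2=1·9+8=17,  q_2=1·1+1=2
…
a_4=5:  p_4=5·94+17=487,  q_4=5·11+2=57
a_5=1:  p_5=1·487+94=581,  q_5=1·57+11=68
a_6=1:  p_6=1·581+487=1068,  q_6=1·68+57=125
a_7=16:  p_7=16·1068+581=17669,  q_7=16·125+68=2068
…
a_9=1:  p_9=1·18737+17669=36406,  q_9=1·2193+2068=4261
a_10=5:  p_10=5·36406+18737=200767,  q_10=5·4261+2193=23498
…
a_12=1:  p_12=1·1040241+200767=1241008,  q_12=1·121751+23498=145249
a_13=1:  p_13=1·1241008+1040241=2281249,  q_13=1·145249+121751=267000
fundamental: x₁=2281249, y₁=267000  (since 5204097000001 − 73·71289000000 = 1)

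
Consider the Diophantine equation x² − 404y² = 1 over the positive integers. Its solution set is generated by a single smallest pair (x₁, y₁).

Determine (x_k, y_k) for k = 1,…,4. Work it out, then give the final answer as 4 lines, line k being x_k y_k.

201 10
80801 4020
32481801 1616030
13057603201 649640040

d=404: √d = [20; 10,40] (ℓ=2, even), read p_1/q_1
step 0: (20, 1)  from 20·(1,0) + (0,1)
step 1: (201, 10)  from 10·(20,1) + (1,0)
fundamental: x₁=201, y₁=10  (since 40401 − 404·100 = 1)
(201+10√404)^2 = 80801 + 4020√404
(201+10√404)^3 = 32481801 + 1616030√404
(201+10√404)^4 = 13057603201 + 649640040√404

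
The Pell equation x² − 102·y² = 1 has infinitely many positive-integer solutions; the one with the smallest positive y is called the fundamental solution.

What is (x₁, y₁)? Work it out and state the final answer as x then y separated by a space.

101 10

[10; 10,20] for √102; ℓ=2 ⇒ convergent index 1
k=0  a_k=10  p_k/q_k = 10/1
k=1  a_k=10  p_k/q_k = 101/10
(x₁, y₁) = (101, 10);  101² − 102·10² = 1 ✓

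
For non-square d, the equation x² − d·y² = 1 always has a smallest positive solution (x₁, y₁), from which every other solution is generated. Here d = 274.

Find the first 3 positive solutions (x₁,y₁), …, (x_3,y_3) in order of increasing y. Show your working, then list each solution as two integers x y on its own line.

3959299 239190
31352097142801 1894049455620
248264653730785753699 14998216231173381570

[16; 1,1,4,4,1,1,32] for √274; ℓ=7 ⇒ convergent index 13
step 0: (16, 1)  from 16·(1,0) + (0,1)
…
step 2: (33, 2)  from 1·(17,1) + (16,1)
…
step 5: (778, 47)  from 1·(629,38) + (149,9)
…
step 7: (45802, 2767)  from 32·(1407,85) + (778,47)
step 8: (47209, 2852)  from 1·(45802,2767) + (1407,85)
…
step 10: (419253, 25328)  from 4·(93011,5619) + (47209,2852)
…
step 12: (2189276, 132259)  from 1·(1770023,106931) + (419253,25328)
step 13: (3959299, 239190)  from 1·(2189276,132259) + (1770023,106931)
(x₁, y₁) = (3959299, 239190);  3959299² − 274·239190² = 1 ✓
(x_2, y_2) = (3959299·3959299 + 274·239190·239190, 3959299·239190 + 239190·3959299) = (31352097142801, 1894049455620)
(x_3, y_3) = (3959299·31352097142801 + 274·239190·1894049455620, 3959299·1894049455620 + 239190·31352097142801) = (248264653730785753699, 14998216231173381570)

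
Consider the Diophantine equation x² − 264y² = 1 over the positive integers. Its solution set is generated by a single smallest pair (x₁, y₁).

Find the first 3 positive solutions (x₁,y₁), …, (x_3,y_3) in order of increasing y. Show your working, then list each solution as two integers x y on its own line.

[16; 4,32] for √264; ℓ=2 ⇒ convergent index 1
a_0=16:  p_0=16·1+0=16,  q_0=16·0+1=1
a_1=4:  p_1=4·16+1=65,  q_1=4·1+0=4
→ (65, 4).  Check: 65²=4225, 264·4²=4224, difference 1.
(x_2, y_2) = (65·65 + 264·4·4, 65·4 + 4·65) = (8449, 520)
(x_3, y_3) = (65·8449 + 264·4·520, 65·520 + 4·8449) = (1098305, 67596)

65 4
8449 520
1098305 67596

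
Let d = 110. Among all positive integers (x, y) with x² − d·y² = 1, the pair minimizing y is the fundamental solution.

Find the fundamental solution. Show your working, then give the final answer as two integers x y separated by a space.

√110 = [10; 2,20, …], period ℓ=2 (even) → k=1
step 0: (10, 1)  from 10·(1,0) + (0,1)
step 1: (21, 2)  from 2·(10,1) + (1,0)
→ (21, 2).  Check: 21²=441, 110·2²=440, difference 1.

21 2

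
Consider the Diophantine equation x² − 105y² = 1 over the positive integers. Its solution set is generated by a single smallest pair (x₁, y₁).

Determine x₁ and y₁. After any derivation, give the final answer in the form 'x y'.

41 4

√105 → a₀=10, period (4,20); ℓ=2 even so k=1
step 0: (10, 1)  from 10·(1,0) + (0,1)
step 1: (41, 4)  from 4·(10,1) + (1,0)
fundamental: x₁=41, y₁=4  (since 1681 − 105·16 = 1)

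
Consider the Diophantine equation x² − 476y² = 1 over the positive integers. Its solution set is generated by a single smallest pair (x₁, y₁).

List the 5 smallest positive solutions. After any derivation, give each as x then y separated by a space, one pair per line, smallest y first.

28799 1320
1658764801 76029360
95541534979199 4379139075960
5503001330073139201 252229652421114720
316961870514011136719999 14527923515772226566600

√476 → a₀=21, period (1,4,2,10,2,4,1,42); ℓ=8 even so k=7
a_0=21:  p_0=21·1+0=21,  q_0=21·0+1=1
a_1=1:  p_1=1·21+1=22,  q_1=1·1+0=1
a_2=4:  p_2=4·22+21=109,  q_2=4·1+1=5
a_3=2:  p_3=2·109+22=240,  q_3=2·5+1=11
a_4=10:  p_4=10·240+109=2509,  q_4=10·11+5=115
a_5=2:  p_5=2·2509+240=5258,  q_5=2·115+11=241
a_6=4:  p_6=4·5258+2509=23541,  q_6=4·241+115=1079
a_7=1:  p_7=1·23541+5258=28799,  q_7=1·1079+241=1320
→ (28799, 1320).  Check: 28799²=829382401, 476·1320²=829382400, difference 1.
(28799+1320√476)^2 = 1658764801 + 76029360√476
(28799+1320√476)^3 = 95541534979199 + 4379139075960√476
(28799+1320√476)^4 = 5503001330073139201 + 252229652421114720√476
(28799+1320√476)^5 = 316961870514011136719999 + 14527923515772226566600√476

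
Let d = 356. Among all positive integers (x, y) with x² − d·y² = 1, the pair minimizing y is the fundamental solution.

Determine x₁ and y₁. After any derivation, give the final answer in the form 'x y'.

d=356: √d = [18; 1,6,1,1,2,…,6,1,36] (ℓ=14, even), read p_13/q_13
a_0=18:  p_0=18·1+0=18,  q_0=18·0+1=1
…
a_2=6:  p_2=6·19+18=132,  q_2=6·1+1=7
…
a_4=1:  p_4=1·151+132=283,  q_4=1·8+7=15
a_5=2:  p_5=2·283+151=717,  q_5=2·15+8=38
a_6=1:  p_6=1·717+283=1000,  q_6=1·38+15=53
…
a_8=1:  p_8=1·8717+1000=9717,  q_8=1·462+53=515
…
a_12=6:  p_12=6·66019+37868=433982,  q_12=6·3499+2007=23001
a_13=1:  p_13=1·433982+66019=500001,  q_13=1·23001+3499=26500
(x₁, y₁) = (500001, 26500);  500001² − 356·26500² = 1 ✓

500001 26500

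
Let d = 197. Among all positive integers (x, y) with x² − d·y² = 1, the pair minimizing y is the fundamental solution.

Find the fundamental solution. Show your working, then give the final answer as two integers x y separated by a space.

[14; 28] for √197; ℓ=1 ⇒ convergent index 1
i=0: a=14 ⇒ p=14, q=1
i=1: a=28 ⇒ p=393, q=28
(x₁, y₁) = (393, 28);  393² − 197·28² = 1 ✓

393 28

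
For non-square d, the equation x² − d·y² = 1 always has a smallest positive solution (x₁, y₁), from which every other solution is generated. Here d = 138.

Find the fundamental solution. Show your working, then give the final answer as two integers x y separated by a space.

d=138: √d = [11; 1,2,1,22] (ℓ=4, even), read p_3/q_3
step 0: (11, 1)  from 11·(1,0) + (0,1)
step 1: (12, 1)  from 1·(11,1) + (1,0)
step 2: (35, 3)  from 2·(12,1) + (11,1)
step 3: (47, 4)  from 1·(35,3) + (12,1)
(x₁, y₁) = (47, 4);  47² − 138·4² = 1 ✓

47 4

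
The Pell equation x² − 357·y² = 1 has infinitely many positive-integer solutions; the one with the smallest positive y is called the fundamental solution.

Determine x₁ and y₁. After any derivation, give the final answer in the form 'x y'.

3401 180

d=357: √d = [18; 1,8,2,8,1,36] (ℓ=6, even), read p_5/q_5
i=0: a=18 ⇒ p=18, q=1
i=1: a=1 ⇒ p=19, q=1
i=2: a=8 ⇒ p=170, q=9
…
i=4: a=8 ⇒ p=3042, q=161
i=5: a=1 ⇒ p=3401, q=180
→ (3401, 180).  Check: 3401²=11566801, 357·180²=11566800, difference 1.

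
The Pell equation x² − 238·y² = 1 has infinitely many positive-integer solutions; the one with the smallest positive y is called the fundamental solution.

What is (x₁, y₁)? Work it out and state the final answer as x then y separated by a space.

[15; 2,2,1,14,1,2,2,30] for √238; ℓ=8 ⇒ convergent index 7
step 0: (15, 1)  from 15·(1,0) + (0,1)
step 1: (31, 2)  from 2·(15,1) + (1,0)
step 2: (77, 5)  from 2·(31,2) + (15,1)
…
step 4: (1589, 103)  from 14·(108,7) + (77,5)
step 5: (1697, 110)  from 1·(1589,103) + (108,7)
step 6: (4983, 323)  from 2·(1697,110) + (1589,103)
step 7: (11663, 756)  from 2·(4983,323) + (1697,110)
fundamental: x₁=11663, y₁=756  (since 136025569 − 238·571536 = 1)

11663 756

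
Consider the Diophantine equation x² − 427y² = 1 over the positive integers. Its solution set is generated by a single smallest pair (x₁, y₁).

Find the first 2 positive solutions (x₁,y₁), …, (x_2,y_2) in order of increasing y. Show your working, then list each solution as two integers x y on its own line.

[20; 1,1,1,40] for √427; ℓ=4 ⇒ convergent index 3
step 0: (20, 1)  from 20·(1,0) + (0,1)
…
step 2: (41, 2)  from 1·(21,1) + (20,1)
step 3: (62, 3)  from 1·(41,2) + (21,1)
fundamental: x₁=62, y₁=3  (since 3844 − 427·9 = 1)
(62+3√427)^2 = 7687 + 372√427

62 3
7687 372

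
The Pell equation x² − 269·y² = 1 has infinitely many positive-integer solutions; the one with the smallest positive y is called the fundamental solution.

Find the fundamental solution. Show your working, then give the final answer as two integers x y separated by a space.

13449 820

√269 → a₀=16, period (2,2,32); ℓ=3 odd so k=5
i=0: a=16 ⇒ p=16, q=1
i=1: a=2 ⇒ p=33, q=2
i=2: a=2 ⇒ p=82, q=5
i=3: a=32 ⇒ p=2657, q=162
i=4: a=2 ⇒ p=5396, q=329
i=5: a=2 ⇒ p=13449, q=820
(x₁, y₁) = (13449, 820);  13449² − 269·820² = 1 ✓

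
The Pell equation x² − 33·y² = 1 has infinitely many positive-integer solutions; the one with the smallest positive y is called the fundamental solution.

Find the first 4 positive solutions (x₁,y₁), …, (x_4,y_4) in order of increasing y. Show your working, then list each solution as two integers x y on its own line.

d=33: √d = [5; 1,2,1,10] (ℓ=4, even), read p_3/q_3
a_0=5:  p_0=5·1+0=5,  q_0=5·0+1=1
a_1=1:  p_1=1·5+1=6,  q_1=1·1+0=1
a_2=2:  p_2=2·6+5=17,  q_2=2·1+1=3
a_3=1:  p_3=1·17+6=23,  q_3=1·3+1=4
(x₁, y₁) = (23, 4);  23² − 33·4² = 1 ✓
n=2: (23,4)∘(23,4) = (23·23+33·4·4, 23·4+4·23) = (1057,184)
n=3: (1057,184)∘(23,4) = (23·1057+33·4·184, 23·184+4·1057) = (48599,8460)
n=4: (48599,8460)∘(23,4) = (23·48599+33·4·8460, 23·8460+4·48599) = (2234497,388976)

23 4
1057 184
48599 8460
2234497 388976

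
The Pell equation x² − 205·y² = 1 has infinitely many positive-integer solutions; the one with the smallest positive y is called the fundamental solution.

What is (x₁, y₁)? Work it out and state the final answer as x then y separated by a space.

39689 2772

[14; 3,6,1,4,1,6,3,28] for √205; ℓ=8 ⇒ convergent index 7
step 0: (14, 1)  from 14·(1,0) + (0,1)
step 1: (43, 3)  from 3·(14,1) + (1,0)
step 2: (272, 19)  from 6·(43,3) + (14,1)
step 3: (315, 22)  from 1·(272,19) + (43,3)
step 4: (1532, 107)  from 4·(315,22) + (272,19)
step 5: (1847, 129)  from 1·(1532,107) + (315,22)
step 6: (12614, 881)  from 6·(1847,129) + (1532,107)
step 7: (39689, 2772)  from 3·(12614,881) + (1847,129)
fundamental: x₁=39689, y₁=2772  (since 1575216721 − 205·7683984 = 1)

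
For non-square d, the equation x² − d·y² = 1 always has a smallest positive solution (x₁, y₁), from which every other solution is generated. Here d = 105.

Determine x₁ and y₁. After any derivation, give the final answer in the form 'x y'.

41 4

d=105: √d = [10; 4,20] (ℓ=2, even), read p_1/q_1
step 0: (10, 1)  from 10·(1,0) + (0,1)
step 1: (41, 4)  from 4·(10,1) + (1,0)
→ (41, 4).  Check: 41²=1681, 105·4²=1680, difference 1.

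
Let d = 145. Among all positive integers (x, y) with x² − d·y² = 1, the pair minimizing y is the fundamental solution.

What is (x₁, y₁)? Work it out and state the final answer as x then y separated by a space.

289 24

√145 → a₀=12, period (24); ℓ=1 odd so k=1
k=0  a_k=12  p_k/q_k = 12/1
k=1  a_k=24  p_k/q_k = 289/24
→ (289, 24).  Check: 289²=83521, 145·24²=83520, difference 1.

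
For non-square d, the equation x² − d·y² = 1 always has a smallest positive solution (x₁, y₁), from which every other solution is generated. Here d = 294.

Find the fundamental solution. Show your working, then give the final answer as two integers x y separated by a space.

√294 = [17; 6,1,4,1,6,34, …], period ℓ=6 (even) → k=5
step 0: (17, 1)  from 17·(1,0) + (0,1)
…
step 2: (120, 7)  from 1·(103,6) + (17,1)
step 3: (583, 34)  from 4·(120,7) + (103,6)
step 4: (703, 41)  from 1·(583,34) + (120,7)
step 5: (4801, 280)  from 6·(703,41) + (583,34)
→ (4801, 280).  Check: 4801²=23049601, 294·280²=23049600, difference 1.

4801 280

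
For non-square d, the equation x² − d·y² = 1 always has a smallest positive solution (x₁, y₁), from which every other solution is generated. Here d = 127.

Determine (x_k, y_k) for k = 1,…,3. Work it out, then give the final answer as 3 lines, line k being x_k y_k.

4730624 419775
44757606858751 3971595379200
423462818377139450624 37576248838264821825

√127 → a₀=11, period (3,1,2,2,7,11,7,2,2,1,3,22); ℓ=12 even so k=11
k=0  a_k=11  p_k/q_k = 11/1
…
k=3  a_k=2  p_k/q_k = 124/11
…
k=7  a_k=7  p_k/q_k = 171701/15236
…
k=10  a_k=1  p_k/q_k = 1274561/113099
k=11  a_k=3  p_k/q_k = 4730624/419775
→ (4730624, 419775).  Check: 4730624²=22378803429376, 127·419775²=22378803429375, difference 1.
k=2:  x_2 = 4730624·4730624+127·419775·419775 = 44757606858751,  y_2 = 4730624·419775+419775·4730624 = 3971595379200
k=3:  x_3 = 4730624·44757606858751+127·419775·3971595379200 = 423462818377139450624,  y_3 = 4730624·3971595379200+419775·44757606858751 = 37576248838264821825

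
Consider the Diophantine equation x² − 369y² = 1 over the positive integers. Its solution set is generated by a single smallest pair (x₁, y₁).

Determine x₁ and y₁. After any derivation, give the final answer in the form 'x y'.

8396801 437120

√369 → a₀=19, period (4,1,3,2,7,4,7,2,3,1,4,38); ℓ=12 even so k=11
a_0=19:  p_0=19·1+0=19,  q_0=19·0+1=1
a_1=4:  p_1=4·19+1=77,  q_1=4·1+0=4
a_2=1:  p_2=1·77+19=96,  q_2=1·4+1=5
a_3=3:  p_3=3·96+77=365,  q_3=3·5+4=19
a_4=2:  p_4=2·365+96=826,  q_4=2·19+5=43
…
a_6=4:  p_6=4·6147+826=25414,  q_6=4·320+43=1323
a_7=7:  p_7=7·25414+6147=184045,  q_7=7·1323+320=9581
a_8=2:  p_8=2·184045+25414=393504,  q_8=2·9581+1323=20485
…
a_10=1:  p_10=1·1364557+393504=1758061,  q_10=1·71036+20485=91521
a_11=4:  p_11=4·1758061+1364557=8396801,  q_11=4·91521+71036=437120
→ (8396801, 437120).  Check: 8396801²=70506267033601, 369·437120²=70506267033600, difference 1.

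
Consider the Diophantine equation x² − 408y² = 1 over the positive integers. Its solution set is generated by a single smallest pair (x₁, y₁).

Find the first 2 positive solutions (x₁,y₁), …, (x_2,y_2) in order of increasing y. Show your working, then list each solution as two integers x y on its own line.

101 5
20401 1010

√408 = [20; 5,40, …], period ℓ=2 (even) → k=1
i=0: a=20 ⇒ p=20, q=1
i=1: a=5 ⇒ p=101, q=5
(x₁, y₁) = (101, 5);  101² − 408·5² = 1 ✓
(x_2, y_2) = (101·101 + 408·5·5, 101·5 + 5·101) = (20401, 1010)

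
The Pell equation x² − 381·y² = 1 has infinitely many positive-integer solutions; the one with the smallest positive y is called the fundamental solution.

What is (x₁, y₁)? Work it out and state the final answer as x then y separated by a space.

1015 52

√381 → a₀=19, period (1,1,12,1,1,38); ℓ=6 even so k=5
i=0: a=19 ⇒ p=19, q=1
i=1: a=1 ⇒ p=20, q=1
i=2: a=1 ⇒ p=39, q=2
i=3: a=12 ⇒ p=488, q=25
i=4: a=1 ⇒ p=527, q=27
i=5: a=1 ⇒ p=1015, q=52
(x₁, y₁) = (1015, 52);  1015² − 381·52² = 1 ✓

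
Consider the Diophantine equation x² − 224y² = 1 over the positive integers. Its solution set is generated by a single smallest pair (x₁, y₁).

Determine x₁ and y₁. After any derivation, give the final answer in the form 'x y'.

[14; 1,28] for √224; ℓ=2 ⇒ convergent index 1
i=0: a=14 ⇒ p=14, q=1
i=1: a=1 ⇒ p=15, q=1
(x₁, y₁) = (15, 1);  15² − 224·1² = 1 ✓

15 1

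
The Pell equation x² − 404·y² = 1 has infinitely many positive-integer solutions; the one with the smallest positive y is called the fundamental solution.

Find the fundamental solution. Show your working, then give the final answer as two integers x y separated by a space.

√404 = [20; 10,40, …], period ℓ=2 (even) → k=1
a_0=20:  p_0=20·1+0=20,  q_0=20·0+1=1
a_1=10:  p_1=10·20+1=201,  q_1=10·1+0=10
(x₁, y₁) = (201, 10);  201² − 404·10² = 1 ✓

201 10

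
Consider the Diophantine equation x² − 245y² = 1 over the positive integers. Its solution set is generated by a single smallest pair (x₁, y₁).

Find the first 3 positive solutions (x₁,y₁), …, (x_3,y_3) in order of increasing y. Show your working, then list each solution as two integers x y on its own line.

√245 → a₀=15, period (1,1,1,7,6,7,1,1,1,30); ℓ=10 even so k=9
i=0: a=15 ⇒ p=15, q=1
i=1: a=1 ⇒ p=16, q=1
…
i=4: a=7 ⇒ p=360, q=23
i=5: a=6 ⇒ p=2207, q=141
i=6: a=7 ⇒ p=15809, q=1010
i=7: a=1 ⇒ p=18016, q=1151
i=8: a=1 ⇒ p=33825, q=2161
i=9: a=1 ⇒ p=51841, q=3312
→ (51841, 3312).  Check: 51841²=2687489281, 245·3312²=2687489280, difference 1.
(x_2, y_2) = (51841·51841 + 245·3312·3312, 51841·3312 + 3312·51841) = (5374978561, 343394784)
(x_3, y_3) = (51841·5374978561 + 245·3312·343394784, 51841·343394784 + 3312·5374978561) = (557288527109761, 35603857991376)

51841 3312
5374978561 343394784
557288527109761 35603857991376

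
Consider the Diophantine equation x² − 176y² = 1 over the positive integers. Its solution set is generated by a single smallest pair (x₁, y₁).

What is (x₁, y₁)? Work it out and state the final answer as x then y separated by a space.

√176 → a₀=13, period (3,1,3,26); ℓ=4 even so k=3
step 0: (13, 1)  from 13·(1,0) + (0,1)
…
step 2: (53, 4)  from 1·(40,3) + (13,1)
step 3: (199, 15)  from 3·(53,4) + (40,3)
→ (199, 15).  Check: 199²=39601, 176·15²=39600, difference 1.

199 15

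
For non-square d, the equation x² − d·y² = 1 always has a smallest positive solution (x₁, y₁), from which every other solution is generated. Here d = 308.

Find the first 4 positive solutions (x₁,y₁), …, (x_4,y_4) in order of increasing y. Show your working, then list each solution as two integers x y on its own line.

√308 = [17; 1,1,4,1,1,34, …], period ℓ=6 (even) → k=5
step 0: (17, 1)  from 17·(1,0) + (0,1)
step 1: (18, 1)  from 1·(17,1) + (1,0)
…
step 3: (158, 9)  from 4·(35,2) + (18,1)
step 4: (193, 11)  from 1·(158,9) + (35,2)
step 5: (351, 20)  from 1·(193,11) + (158,9)
→ (351, 20).  Check: 351²=123201, 308·20²=123200, difference 1.
(x_2, y_2) = (351·351 + 308·20·20, 351·20 + 20·351) = (246401, 14040)
(x_3, y_3) = (351·246401 + 308·20·14040, 351·14040 + 20·246401) = (172973151, 9856060)
(x_4, y_4) = (351·172973151 + 308·20·9856060, 351·9856060 + 20·172973151) = (121426905601, 6918940080)

351 20
246401 14040
172973151 9856060
121426905601 6918940080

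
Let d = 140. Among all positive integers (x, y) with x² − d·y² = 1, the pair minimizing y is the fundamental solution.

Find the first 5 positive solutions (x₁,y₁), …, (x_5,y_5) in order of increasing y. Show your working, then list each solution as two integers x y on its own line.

√140 → a₀=11, period (1,4,1,22); ℓ=4 even so k=3
a_0=11:  p_0=11·1+0=11,  q_0=11·0+1=1
a_1=1:  p_1=1·11+1=12,  q_1=1·1+0=1
a_2=4:  p_2=4·12+11=59,  q_2=4·1+1=5
a_3=1:  p_3=1·59+12=71,  q_3=1·5+1=6
fundamental: x₁=71, y₁=6  (since 5041 − 140·36 = 1)
k=2:  x_2 = 71·71+140·6·6 = 10081,  y_2 = 71·6+6·71 = 852
k=3:  x_3 = 71·10081+140·6·852 = 1431431,  y_3 = 71·852+6·10081 = 120978
k=4:  x_4 = 71·1431431+140·6·120978 = 203253121,  y_4 = 71·120978+6·1431431 = 17178024
k=5:  x_5 = 71·203253121+140·6·17178024 = 28860511751,  y_5 = 71·17178024+6·203253121 = 2439158430

71 6
10081 852
1431431 120978
203253121 17178024
28860511751 2439158430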